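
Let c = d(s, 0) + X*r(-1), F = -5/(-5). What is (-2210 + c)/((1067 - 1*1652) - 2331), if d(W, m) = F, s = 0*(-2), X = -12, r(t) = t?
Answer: 2197/2916 ≈ 0.75343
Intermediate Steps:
F = 1 (F = -5*(-1/5) = 1)
s = 0
d(W, m) = 1
c = 13 (c = 1 - 12*(-1) = 1 + 12 = 13)
(-2210 + c)/((1067 - 1*1652) - 2331) = (-2210 + 13)/((1067 - 1*1652) - 2331) = -2197/((1067 - 1652) - 2331) = -2197/(-585 - 2331) = -2197/(-2916) = -2197*(-1/2916) = 2197/2916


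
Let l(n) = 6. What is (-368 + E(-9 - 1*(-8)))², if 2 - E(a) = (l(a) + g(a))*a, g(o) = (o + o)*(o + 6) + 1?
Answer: 136161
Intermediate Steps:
g(o) = 1 + 2*o*(6 + o) (g(o) = (2*o)*(6 + o) + 1 = 2*o*(6 + o) + 1 = 1 + 2*o*(6 + o))
E(a) = 2 - a*(7 + 2*a² + 12*a) (E(a) = 2 - (6 + (1 + 2*a² + 12*a))*a = 2 - (7 + 2*a² + 12*a)*a = 2 - a*(7 + 2*a² + 12*a))
(-368 + E(-9 - 1*(-8)))² = (-368 + (2 - 12*(-9 - 1*(-8))² - 7*(-9 - 1*(-8)) - 2*(-9 - 1*(-8))³))² = (-368 + (2 - 12*(-9 + 8)² - 7*(-9 + 8) - 2*(-9 + 8)³))² = (-368 + (2 - 12*(-1)² - 7*(-1) - 2*(-1)³))² = (-368 + (2 - 12*1 + 7 - 2*(-1)))² = (-368 + (2 - 12 + 7 + 2))² = (-368 - 1)² = (-369)² = 136161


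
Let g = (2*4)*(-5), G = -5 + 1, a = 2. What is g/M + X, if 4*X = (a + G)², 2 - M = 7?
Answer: 9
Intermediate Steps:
G = -4
M = -5 (M = 2 - 1*7 = 2 - 7 = -5)
g = -40 (g = 8*(-5) = -40)
X = 1 (X = (2 - 4)²/4 = (¼)*(-2)² = (¼)*4 = 1)
g/M + X = -40/(-5) + 1 = -40*(-⅕) + 1 = 8 + 1 = 9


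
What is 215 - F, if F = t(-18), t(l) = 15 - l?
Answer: 182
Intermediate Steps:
F = 33 (F = 15 - 1*(-18) = 15 + 18 = 33)
215 - F = 215 - 1*33 = 215 - 33 = 182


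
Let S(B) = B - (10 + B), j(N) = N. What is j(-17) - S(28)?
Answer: -7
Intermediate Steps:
S(B) = -10 (S(B) = B + (-10 - B) = -10)
j(-17) - S(28) = -17 - 1*(-10) = -17 + 10 = -7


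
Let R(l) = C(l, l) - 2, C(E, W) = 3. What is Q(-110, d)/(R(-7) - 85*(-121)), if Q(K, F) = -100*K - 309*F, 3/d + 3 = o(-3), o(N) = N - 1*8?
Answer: 154927/144004 ≈ 1.0759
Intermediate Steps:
o(N) = -8 + N (o(N) = N - 8 = -8 + N)
d = -3/14 (d = 3/(-3 + (-8 - 3)) = 3/(-3 - 11) = 3/(-14) = 3*(-1/14) = -3/14 ≈ -0.21429)
Q(K, F) = -309*F - 100*K
R(l) = 1 (R(l) = 3 - 2 = 1)
Q(-110, d)/(R(-7) - 85*(-121)) = (-309*(-3/14) - 100*(-110))/(1 - 85*(-121)) = (927/14 + 11000)/(1 + 10285) = (154927/14)/10286 = (154927/14)*(1/10286) = 154927/144004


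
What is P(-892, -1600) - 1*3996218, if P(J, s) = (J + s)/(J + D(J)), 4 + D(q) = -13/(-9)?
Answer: -32173528690/8051 ≈ -3.9962e+6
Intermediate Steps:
D(q) = -23/9 (D(q) = -4 - 13/(-9) = -4 - 13*(-⅑) = -4 + 13/9 = -23/9)
P(J, s) = (J + s)/(-23/9 + J) (P(J, s) = (J + s)/(J - 23/9) = (J + s)/(-23/9 + J))
P(-892, -1600) - 1*3996218 = 9*(-892 - 1600)/(-23 + 9*(-892)) - 1*3996218 = 9*(-2492)/(-23 - 8028) - 3996218 = 9*(-2492)/(-8051) - 3996218 = 9*(-1/8051)*(-2492) - 3996218 = 22428/8051 - 3996218 = -32173528690/8051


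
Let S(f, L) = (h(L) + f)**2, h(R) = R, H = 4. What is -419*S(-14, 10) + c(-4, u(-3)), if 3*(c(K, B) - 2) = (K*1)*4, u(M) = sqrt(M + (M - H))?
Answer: -20122/3 ≈ -6707.3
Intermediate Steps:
S(f, L) = (L + f)**2
u(M) = sqrt(-4 + 2*M) (u(M) = sqrt(M + (M - 1*4)) = sqrt(M + (M - 4)) = sqrt(M + (-4 + M)) = sqrt(-4 + 2*M))
c(K, B) = 2 + 4*K/3 (c(K, B) = 2 + ((K*1)*4)/3 = 2 + (K*4)/3 = 2 + (4*K)/3 = 2 + 4*K/3)
-419*S(-14, 10) + c(-4, u(-3)) = -419*(10 - 14)**2 + (2 + (4/3)*(-4)) = -419*(-4)**2 + (2 - 16/3) = -419*16 - 10/3 = -6704 - 10/3 = -20122/3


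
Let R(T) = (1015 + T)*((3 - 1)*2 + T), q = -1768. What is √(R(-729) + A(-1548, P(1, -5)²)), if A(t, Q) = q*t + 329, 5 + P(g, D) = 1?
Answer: √2529843 ≈ 1590.5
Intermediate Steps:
P(g, D) = -4 (P(g, D) = -5 + 1 = -4)
A(t, Q) = 329 - 1768*t (A(t, Q) = -1768*t + 329 = 329 - 1768*t)
R(T) = (4 + T)*(1015 + T) (R(T) = (1015 + T)*(2*2 + T) = (1015 + T)*(4 + T) = (4 + T)*(1015 + T))
√(R(-729) + A(-1548, P(1, -5)²)) = √((4060 + (-729)² + 1019*(-729)) + (329 - 1768*(-1548))) = √((4060 + 531441 - 742851) + (329 + 2736864)) = √(-207350 + 2737193) = √2529843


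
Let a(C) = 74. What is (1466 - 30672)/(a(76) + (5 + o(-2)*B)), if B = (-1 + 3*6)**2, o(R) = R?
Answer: 29206/499 ≈ 58.529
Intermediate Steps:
B = 289 (B = (-1 + 18)**2 = 17**2 = 289)
(1466 - 30672)/(a(76) + (5 + o(-2)*B)) = (1466 - 30672)/(74 + (5 - 2*289)) = -29206/(74 + (5 - 578)) = -29206/(74 - 573) = -29206/(-499) = -29206*(-1/499) = 29206/499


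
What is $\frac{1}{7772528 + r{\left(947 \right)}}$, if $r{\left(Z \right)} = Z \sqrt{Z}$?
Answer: $\frac{7772528}{60411342232661} - \frac{947 \sqrt{947}}{60411342232661} \approx 1.2818 \cdot 10^{-7}$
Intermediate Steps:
$r{\left(Z \right)} = Z^{\frac{3}{2}}$
$\frac{1}{7772528 + r{\left(947 \right)}} = \frac{1}{7772528 + 947^{\frac{3}{2}}} = \frac{1}{7772528 + 947 \sqrt{947}}$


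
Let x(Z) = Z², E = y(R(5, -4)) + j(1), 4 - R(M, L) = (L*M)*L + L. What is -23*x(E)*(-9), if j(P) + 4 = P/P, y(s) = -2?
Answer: 5175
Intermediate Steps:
R(M, L) = 4 - L - M*L² (R(M, L) = 4 - ((L*M)*L + L) = 4 - (M*L² + L) = 4 - (L + M*L²) = 4 + (-L - M*L²) = 4 - L - M*L²)
j(P) = -3 (j(P) = -4 + P/P = -4 + 1 = -3)
E = -5 (E = -2 - 3 = -5)
-23*x(E)*(-9) = -23*(-5)²*(-9) = -23*25*(-9) = -575*(-9) = 5175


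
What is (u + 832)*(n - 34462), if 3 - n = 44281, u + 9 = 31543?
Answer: -2548498840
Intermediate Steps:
u = 31534 (u = -9 + 31543 = 31534)
n = -44278 (n = 3 - 1*44281 = 3 - 44281 = -44278)
(u + 832)*(n - 34462) = (31534 + 832)*(-44278 - 34462) = 32366*(-78740) = -2548498840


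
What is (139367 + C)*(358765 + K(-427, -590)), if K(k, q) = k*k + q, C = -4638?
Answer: 72821563416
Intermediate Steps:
K(k, q) = q + k² (K(k, q) = k² + q = q + k²)
(139367 + C)*(358765 + K(-427, -590)) = (139367 - 4638)*(358765 + (-590 + (-427)²)) = 134729*(358765 + (-590 + 182329)) = 134729*(358765 + 181739) = 134729*540504 = 72821563416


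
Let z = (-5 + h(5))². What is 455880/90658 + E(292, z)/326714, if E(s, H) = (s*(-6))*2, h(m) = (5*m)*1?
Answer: 37156178172/7404809453 ≈ 5.0178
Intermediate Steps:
h(m) = 5*m
z = 400 (z = (-5 + 5*5)² = (-5 + 25)² = 20² = 400)
E(s, H) = -12*s (E(s, H) = -6*s*2 = -12*s)
455880/90658 + E(292, z)/326714 = 455880/90658 - 12*292/326714 = 455880*(1/90658) - 3504*1/326714 = 227940/45329 - 1752/163357 = 37156178172/7404809453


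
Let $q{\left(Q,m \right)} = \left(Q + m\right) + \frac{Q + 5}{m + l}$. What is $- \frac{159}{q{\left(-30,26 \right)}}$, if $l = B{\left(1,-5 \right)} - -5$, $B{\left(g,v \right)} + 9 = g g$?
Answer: $\frac{1219}{39} \approx 31.256$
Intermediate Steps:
$B{\left(g,v \right)} = -9 + g^{2}$ ($B{\left(g,v \right)} = -9 + g g = -9 + g^{2}$)
$l = -3$ ($l = \left(-9 + 1^{2}\right) - -5 = \left(-9 + 1\right) + 5 = -8 + 5 = -3$)
$q{\left(Q,m \right)} = Q + m + \frac{5 + Q}{-3 + m}$ ($q{\left(Q,m \right)} = \left(Q + m\right) + \frac{Q + 5}{m - 3} = \left(Q + m\right) + \frac{5 + Q}{-3 + m} = Q + m + \frac{5 + Q}{-3 + m}$)
$- \frac{159}{q{\left(-30,26 \right)}} = - \frac{159}{\frac{1}{-3 + 26} \left(5 + 26^{2} - 78 - -60 - 780\right)} = - \frac{159}{\frac{1}{23} \left(5 + 676 - 78 + 60 - 780\right)} = - \frac{159}{\frac{1}{23} \left(-117\right)} = - \frac{159}{- \frac{117}{23}} = \left(-159\right) \left(- \frac{23}{117}\right) = \frac{1219}{39}$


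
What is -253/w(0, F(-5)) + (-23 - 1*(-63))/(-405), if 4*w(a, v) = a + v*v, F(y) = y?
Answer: -82172/2025 ≈ -40.579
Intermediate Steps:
w(a, v) = a/4 + v**2/4 (w(a, v) = (a + v*v)/4 = (a + v**2)/4 = a/4 + v**2/4)
-253/w(0, F(-5)) + (-23 - 1*(-63))/(-405) = -253/((1/4)*0 + (1/4)*(-5)**2) + (-23 - 1*(-63))/(-405) = -253/(0 + (1/4)*25) + (-23 + 63)*(-1/405) = -253/(0 + 25/4) + 40*(-1/405) = -253/25/4 - 8/81 = -253*4/25 - 8/81 = -1012/25 - 8/81 = -82172/2025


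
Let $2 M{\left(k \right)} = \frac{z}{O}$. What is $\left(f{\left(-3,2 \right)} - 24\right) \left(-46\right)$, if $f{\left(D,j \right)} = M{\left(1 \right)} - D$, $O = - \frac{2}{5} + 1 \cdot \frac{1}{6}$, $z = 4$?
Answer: $\frac{9522}{7} \approx 1360.3$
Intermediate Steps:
$O = - \frac{7}{30}$ ($O = \left(-2\right) \frac{1}{5} + 1 \cdot \frac{1}{6} = - \frac{2}{5} + \frac{1}{6} = - \frac{7}{30} \approx -0.23333$)
$M{\left(k \right)} = - \frac{60}{7}$ ($M{\left(k \right)} = \frac{4 \frac{1}{- \frac{7}{30}}}{2} = \frac{4 \left(- \frac{30}{7}\right)}{2} = \frac{1}{2} \left(- \frac{120}{7}\right) = - \frac{60}{7}$)
$f{\left(D,j \right)} = - \frac{60}{7} - D$
$\left(f{\left(-3,2 \right)} - 24\right) \left(-46\right) = \left(\left(- \frac{60}{7} - -3\right) - 24\right) \left(-46\right) = \left(\left(- \frac{60}{7} + 3\right) - 24\right) \left(-46\right) = \left(- \frac{39}{7} - 24\right) \left(-46\right) = \left(- \frac{207}{7}\right) \left(-46\right) = \frac{9522}{7}$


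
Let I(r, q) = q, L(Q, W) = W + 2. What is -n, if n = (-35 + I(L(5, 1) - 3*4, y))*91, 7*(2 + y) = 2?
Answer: 3341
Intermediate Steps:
y = -12/7 (y = -2 + (⅐)*2 = -2 + 2/7 = -12/7 ≈ -1.7143)
L(Q, W) = 2 + W
n = -3341 (n = (-35 - 12/7)*91 = -257/7*91 = -3341)
-n = -1*(-3341) = 3341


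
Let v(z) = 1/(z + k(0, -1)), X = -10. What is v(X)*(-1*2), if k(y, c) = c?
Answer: 2/11 ≈ 0.18182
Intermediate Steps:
v(z) = 1/(-1 + z) (v(z) = 1/(z - 1) = 1/(-1 + z))
v(X)*(-1*2) = (-1*2)/(-1 - 10) = -2/(-11) = -1/11*(-2) = 2/11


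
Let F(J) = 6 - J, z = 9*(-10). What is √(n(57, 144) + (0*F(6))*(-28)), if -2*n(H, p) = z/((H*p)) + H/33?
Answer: I*√5397843/2508 ≈ 0.92637*I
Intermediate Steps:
z = -90
n(H, p) = -H/66 + 45/(H*p) (n(H, p) = -(-90*1/(H*p) + H/33)/2 = -(-90/(H*p) + H*(1/33))/2 = -(-90/(H*p) + H/33)/2 = -(H/33 - 90/(H*p))/2 = -H/66 + 45/(H*p))
√(n(57, 144) + (0*F(6))*(-28)) = √((-1/66*57 + 45/(57*144)) + (0*(6 - 1*6))*(-28)) = √((-19/22 + 45*(1/57)*(1/144)) + (0*(6 - 6))*(-28)) = √((-19/22 + 5/912) + (0*0)*(-28)) = √(-8609/10032 + 0*(-28)) = √(-8609/10032 + 0) = √(-8609/10032) = I*√5397843/2508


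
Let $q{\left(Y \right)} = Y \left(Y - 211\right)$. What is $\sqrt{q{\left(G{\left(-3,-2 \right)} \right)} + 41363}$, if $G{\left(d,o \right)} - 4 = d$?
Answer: $\sqrt{41153} \approx 202.86$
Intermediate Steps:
$G{\left(d,o \right)} = 4 + d$
$q{\left(Y \right)} = Y \left(-211 + Y\right)$
$\sqrt{q{\left(G{\left(-3,-2 \right)} \right)} + 41363} = \sqrt{\left(4 - 3\right) \left(-211 + \left(4 - 3\right)\right) + 41363} = \sqrt{1 \left(-211 + 1\right) + 41363} = \sqrt{1 \left(-210\right) + 41363} = \sqrt{-210 + 41363} = \sqrt{41153}$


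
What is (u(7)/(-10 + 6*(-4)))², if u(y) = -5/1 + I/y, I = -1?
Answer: 324/14161 ≈ 0.022880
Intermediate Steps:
u(y) = -5 - 1/y (u(y) = -5/1 - 1/y = -5*1 - 1/y = -5 - 1/y)
(u(7)/(-10 + 6*(-4)))² = ((-5 - 1/7)/(-10 + 6*(-4)))² = ((-5 - 1*⅐)/(-10 - 24))² = ((-5 - ⅐)/(-34))² = (-1/34*(-36/7))² = (18/119)² = 324/14161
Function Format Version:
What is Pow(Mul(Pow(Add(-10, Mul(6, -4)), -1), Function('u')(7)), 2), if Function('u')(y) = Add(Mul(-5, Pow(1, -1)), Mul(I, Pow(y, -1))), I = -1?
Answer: Rational(324, 14161) ≈ 0.022880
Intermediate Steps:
Function('u')(y) = Add(-5, Mul(-1, Pow(y, -1))) (Function('u')(y) = Add(Mul(-5, Pow(1, -1)), Mul(-1, Pow(y, -1))) = Add(Mul(-5, 1), Mul(-1, Pow(y, -1))) = Add(-5, Mul(-1, Pow(y, -1))))
Pow(Mul(Pow(Add(-10, Mul(6, -4)), -1), Function('u')(7)), 2) = Pow(Mul(Pow(Add(-10, Mul(6, -4)), -1), Add(-5, Mul(-1, Pow(7, -1)))), 2) = Pow(Mul(Pow(Add(-10, -24), -1), Add(-5, Mul(-1, Rational(1, 7)))), 2) = Pow(Mul(Pow(-34, -1), Add(-5, Rational(-1, 7))), 2) = Pow(Mul(Rational(-1, 34), Rational(-36, 7)), 2) = Pow(Rational(18, 119), 2) = Rational(324, 14161)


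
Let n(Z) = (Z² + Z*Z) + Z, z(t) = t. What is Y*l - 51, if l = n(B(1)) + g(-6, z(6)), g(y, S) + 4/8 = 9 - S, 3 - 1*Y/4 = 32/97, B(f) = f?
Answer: 751/97 ≈ 7.7423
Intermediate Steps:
Y = 1036/97 (Y = 12 - 128/97 = 1036/97 ≈ 10.680)
n(Z) = Z + 2*Z² (n(Z) = (Z² + Z²) + Z = 2*Z² + Z = Z + 2*Z²)
g(y, S) = 17/2 - S (g(y, S) = -½ + (9 - S) = 17/2 - S)
l = 11/2 (l = 1*(1 + 2*1) + (17/2 - 1*6) = 1*(1 + 2) + (17/2 - 6) = 1*3 + 5/2 = 3 + 5/2 = 11/2 ≈ 5.5000)
Y*l - 51 = (1036/97)*(11/2) - 51 = 5698/97 - 51 = 751/97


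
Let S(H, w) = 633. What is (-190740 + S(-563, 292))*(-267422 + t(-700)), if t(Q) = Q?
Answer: 50971869054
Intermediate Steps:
(-190740 + S(-563, 292))*(-267422 + t(-700)) = (-190740 + 633)*(-267422 - 700) = -190107*(-268122) = 50971869054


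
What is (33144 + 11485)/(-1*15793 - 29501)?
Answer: -44629/45294 ≈ -0.98532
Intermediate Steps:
(33144 + 11485)/(-1*15793 - 29501) = 44629/(-15793 - 29501) = 44629/(-45294) = 44629*(-1/45294) = -44629/45294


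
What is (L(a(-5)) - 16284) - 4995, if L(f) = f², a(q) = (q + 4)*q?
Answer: -21254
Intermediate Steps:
a(q) = q*(4 + q) (a(q) = (4 + q)*q = q*(4 + q))
(L(a(-5)) - 16284) - 4995 = ((-5*(4 - 5))² - 16284) - 4995 = ((-5*(-1))² - 16284) - 4995 = (5² - 16284) - 4995 = (25 - 16284) - 4995 = -16259 - 4995 = -21254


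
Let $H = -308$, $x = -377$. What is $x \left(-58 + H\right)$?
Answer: $137982$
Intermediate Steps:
$x \left(-58 + H\right) = - 377 \left(-58 - 308\right) = \left(-377\right) \left(-366\right) = 137982$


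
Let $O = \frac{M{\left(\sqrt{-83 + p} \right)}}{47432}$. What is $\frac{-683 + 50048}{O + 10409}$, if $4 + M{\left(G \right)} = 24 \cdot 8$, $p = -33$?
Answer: $\frac{65041130}{13714441} \approx 4.7425$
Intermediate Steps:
$M{\left(G \right)} = 188$ ($M{\left(G \right)} = -4 + 24 \cdot 8 = -4 + 192 = 188$)
$O = \frac{47}{11858}$ ($O = \frac{188}{47432} = 188 \cdot \frac{1}{47432} = \frac{47}{11858} \approx 0.0039636$)
$\frac{-683 + 50048}{O + 10409} = \frac{-683 + 50048}{\frac{47}{11858} + 10409} = \frac{49365}{\frac{123429969}{11858}} = 49365 \cdot \frac{11858}{123429969} = \frac{65041130}{13714441}$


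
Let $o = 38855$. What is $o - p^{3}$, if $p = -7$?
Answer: $39198$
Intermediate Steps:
$o - p^{3} = 38855 - \left(-7\right)^{3} = 38855 - -343 = 38855 + 343 = 39198$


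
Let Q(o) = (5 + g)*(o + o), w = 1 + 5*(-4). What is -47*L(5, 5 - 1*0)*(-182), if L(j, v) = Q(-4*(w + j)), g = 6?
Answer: 10538528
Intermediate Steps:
w = -19 (w = 1 - 20 = -19)
Q(o) = 22*o (Q(o) = (5 + 6)*(o + o) = 11*(2*o) = 22*o)
L(j, v) = 1672 - 88*j (L(j, v) = 22*(-4*(-19 + j)) = 22*(76 - 4*j) = 1672 - 88*j)
-47*L(5, 5 - 1*0)*(-182) = -47*(1672 - 88*5)*(-182) = -47*(1672 - 440)*(-182) = -47*1232*(-182) = -57904*(-182) = 10538528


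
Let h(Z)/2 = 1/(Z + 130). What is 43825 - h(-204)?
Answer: 1621526/37 ≈ 43825.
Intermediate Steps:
h(Z) = 2/(130 + Z) (h(Z) = 2/(Z + 130) = 2/(130 + Z))
43825 - h(-204) = 43825 - 2/(130 - 204) = 43825 - 2/(-74) = 43825 - 2*(-1)/74 = 43825 - 1*(-1/37) = 43825 + 1/37 = 1621526/37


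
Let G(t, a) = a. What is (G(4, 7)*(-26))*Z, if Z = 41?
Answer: -7462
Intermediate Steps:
(G(4, 7)*(-26))*Z = (7*(-26))*41 = -182*41 = -7462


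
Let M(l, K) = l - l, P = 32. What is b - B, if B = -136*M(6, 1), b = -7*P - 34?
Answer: -258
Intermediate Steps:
b = -258 (b = -7*32 - 34 = -224 - 34 = -258)
M(l, K) = 0
B = 0 (B = -136*0 = 0)
b - B = -258 - 1*0 = -258 + 0 = -258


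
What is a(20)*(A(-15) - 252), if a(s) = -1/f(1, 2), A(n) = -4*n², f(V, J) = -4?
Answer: -288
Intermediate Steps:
a(s) = ¼ (a(s) = -1/(-4) = -1*(-¼) = ¼)
a(20)*(A(-15) - 252) = (-4*(-15)² - 252)/4 = (-4*225 - 252)/4 = (-900 - 252)/4 = (¼)*(-1152) = -288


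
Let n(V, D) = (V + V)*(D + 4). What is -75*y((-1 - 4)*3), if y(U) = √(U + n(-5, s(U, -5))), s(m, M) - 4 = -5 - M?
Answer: -75*I*√95 ≈ -731.01*I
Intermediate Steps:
s(m, M) = -1 - M (s(m, M) = 4 + (-5 - M) = -1 - M)
n(V, D) = 2*V*(4 + D) (n(V, D) = (2*V)*(4 + D) = 2*V*(4 + D))
y(U) = √(-80 + U) (y(U) = √(U + 2*(-5)*(4 + (-1 - 1*(-5)))) = √(U + 2*(-5)*(4 + (-1 + 5))) = √(U + 2*(-5)*(4 + 4)) = √(U + 2*(-5)*8) = √(U - 80) = √(-80 + U))
-75*y((-1 - 4)*3) = -75*√(-80 + (-1 - 4)*3) = -75*√(-80 - 5*3) = -75*√(-80 - 15) = -75*I*√95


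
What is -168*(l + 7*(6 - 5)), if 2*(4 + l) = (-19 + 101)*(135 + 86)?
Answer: -1522752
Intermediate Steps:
l = 9057 (l = -4 + ((-19 + 101)*(135 + 86))/2 = -4 + (82*221)/2 = -4 + (1/2)*18122 = -4 + 9061 = 9057)
-168*(l + 7*(6 - 5)) = -168*(9057 + 7*(6 - 5)) = -168*(9057 + 7*1) = -168*(9057 + 7) = -168*9064 = -1522752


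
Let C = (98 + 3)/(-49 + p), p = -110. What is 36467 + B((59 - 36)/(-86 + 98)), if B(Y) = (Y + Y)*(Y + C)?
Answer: 139176817/3816 ≈ 36472.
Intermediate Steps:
C = -101/159 (C = (98 + 3)/(-49 - 110) = 101/(-159) = 101*(-1/159) = -101/159 ≈ -0.63522)
B(Y) = 2*Y*(-101/159 + Y) (B(Y) = (Y + Y)*(Y - 101/159) = (2*Y)*(-101/159 + Y) = 2*Y*(-101/159 + Y))
36467 + B((59 - 36)/(-86 + 98)) = 36467 + 2*((59 - 36)/(-86 + 98))*(-101 + 159*((59 - 36)/(-86 + 98)))/159 = 36467 + 2*(23/12)*(-101 + 159*(23/12))/159 = 36467 + 2*(23*(1/12))*(-101 + 159*(23*(1/12)))/159 = 36467 + (2/159)*(23/12)*(-101 + 159*(23/12)) = 36467 + (2/159)*(23/12)*(-101 + 1219/4) = 36467 + (2/159)*(23/12)*(815/4) = 36467 + 18745/3816 = 139176817/3816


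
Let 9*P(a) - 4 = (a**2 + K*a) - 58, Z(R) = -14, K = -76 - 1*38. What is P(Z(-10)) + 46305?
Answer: 418483/9 ≈ 46498.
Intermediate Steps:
K = -114 (K = -76 - 38 = -114)
P(a) = -6 - 38*a/3 + a**2/9 (P(a) = 4/9 + ((a**2 - 114*a) - 58)/9 = 4/9 + (-58 + a**2 - 114*a)/9 = 4/9 + (-58/9 - 38*a/3 + a**2/9) = -6 - 38*a/3 + a**2/9)
P(Z(-10)) + 46305 = (-6 - 38/3*(-14) + (1/9)*(-14)**2) + 46305 = (-6 + 532/3 + (1/9)*196) + 46305 = (-6 + 532/3 + 196/9) + 46305 = 1738/9 + 46305 = 418483/9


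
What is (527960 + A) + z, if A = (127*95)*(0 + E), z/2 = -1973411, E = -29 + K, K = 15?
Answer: -3587772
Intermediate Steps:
E = -14 (E = -29 + 15 = -14)
z = -3946822 (z = 2*(-1973411) = -3946822)
A = -168910 (A = (127*95)*(0 - 14) = 12065*(-14) = -168910)
(527960 + A) + z = (527960 - 168910) - 3946822 = 359050 - 3946822 = -3587772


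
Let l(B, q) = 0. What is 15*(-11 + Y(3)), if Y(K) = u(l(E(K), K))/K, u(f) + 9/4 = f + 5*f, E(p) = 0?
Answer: -705/4 ≈ -176.25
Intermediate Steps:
u(f) = -9/4 + 6*f (u(f) = -9/4 + (f + 5*f) = -9/4 + 6*f)
Y(K) = -9/(4*K) (Y(K) = (-9/4 + 6*0)/K = (-9/4 + 0)/K = -9/(4*K))
15*(-11 + Y(3)) = 15*(-11 - 9/4/3) = 15*(-11 - 9/4*⅓) = 15*(-11 - ¾) = 15*(-47/4) = -705/4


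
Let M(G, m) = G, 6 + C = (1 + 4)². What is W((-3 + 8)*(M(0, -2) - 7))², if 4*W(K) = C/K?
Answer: 361/19600 ≈ 0.018418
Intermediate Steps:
C = 19 (C = -6 + (1 + 4)² = -6 + 5² = -6 + 25 = 19)
W(K) = 19/(4*K) (W(K) = (19/K)/4 = 19/(4*K))
W((-3 + 8)*(M(0, -2) - 7))² = (19/(4*(((-3 + 8)*(0 - 7)))))² = (19/(4*((5*(-7)))))² = ((19/4)/(-35))² = ((19/4)*(-1/35))² = (-19/140)² = 361/19600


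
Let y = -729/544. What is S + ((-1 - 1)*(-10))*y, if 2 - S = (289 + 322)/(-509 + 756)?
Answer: -70479/2584 ≈ -27.275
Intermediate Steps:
y = -729/544 (y = -729*1/544 = -729/544 ≈ -1.3401)
S = -9/19 (S = 2 - (289 + 322)/(-509 + 756) = 2 - 611/247 = 2 - 1*47/19 = 2 - 47/19 = -9/19 ≈ -0.47368)
S + ((-1 - 1)*(-10))*y = -9/19 + ((-1 - 1)*(-10))*(-729/544) = -9/19 - 2*(-10)*(-729/544) = -9/19 + 20*(-729/544) = -9/19 - 3645/136 = -70479/2584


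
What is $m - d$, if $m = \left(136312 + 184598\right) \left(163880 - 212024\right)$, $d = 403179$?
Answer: $-15450294219$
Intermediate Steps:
$m = -15449891040$ ($m = 320910 \left(-48144\right) = -15449891040$)
$m - d = -15449891040 - 403179 = -15450294219$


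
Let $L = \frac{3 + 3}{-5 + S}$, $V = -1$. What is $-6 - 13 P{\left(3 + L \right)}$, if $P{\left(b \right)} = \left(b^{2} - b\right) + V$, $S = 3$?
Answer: $7$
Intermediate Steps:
$L = -3$ ($L = \frac{3 + 3}{-5 + 3} = \frac{6}{-2} = 6 \left(- \frac{1}{2}\right) = -3$)
$P{\left(b \right)} = -1 + b^{2} - b$ ($P{\left(b \right)} = \left(b^{2} - b\right) - 1 = -1 + b^{2} - b$)
$-6 - 13 P{\left(3 + L \right)} = -6 - 13 \left(-1 + \left(3 - 3\right)^{2} - \left(3 - 3\right)\right) = -6 - 13 \left(-1 + 0^{2} - 0\right) = -6 - 13 \left(-1 + 0 + 0\right) = -6 - -13 = -6 + 13 = 7$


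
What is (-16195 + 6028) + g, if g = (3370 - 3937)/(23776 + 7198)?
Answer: -314913225/30974 ≈ -10167.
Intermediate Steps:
g = -567/30974 ≈ -0.018306
(-16195 + 6028) + g = (-16195 + 6028) - 567/30974 = -10167 - 567/30974 = -314913225/30974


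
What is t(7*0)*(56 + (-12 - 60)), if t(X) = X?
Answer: 0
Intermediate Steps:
t(7*0)*(56 + (-12 - 60)) = (7*0)*(56 + (-12 - 60)) = 0*(56 - 72) = 0*(-16) = 0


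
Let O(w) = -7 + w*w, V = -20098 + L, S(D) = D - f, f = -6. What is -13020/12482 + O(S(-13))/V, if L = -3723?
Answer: -22190976/21238123 ≈ -1.0449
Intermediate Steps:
S(D) = 6 + D (S(D) = D - 1*(-6) = D + 6 = 6 + D)
V = -23821 (V = -20098 - 3723 = -23821)
O(w) = -7 + w**2
-13020/12482 + O(S(-13))/V = -13020/12482 + (-7 + (6 - 13)**2)/(-23821) = -13020*1/12482 + (-7 + (-7)**2)*(-1/23821) = -6510/6241 + (-7 + 49)*(-1/23821) = -6510/6241 + 42*(-1/23821) = -6510/6241 - 6/3403 = -22190976/21238123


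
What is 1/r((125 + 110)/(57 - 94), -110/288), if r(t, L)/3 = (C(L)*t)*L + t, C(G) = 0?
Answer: -37/705 ≈ -0.052482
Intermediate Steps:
r(t, L) = 3*t (r(t, L) = 3*((0*t)*L + t) = 3*(0*L + t) = 3*(0 + t) = 3*t)
1/r((125 + 110)/(57 - 94), -110/288) = 1/(3*((125 + 110)/(57 - 94))) = 1/(3*(235/(-37))) = 1/(3*(235*(-1/37))) = 1/(3*(-235/37)) = 1/(-705/37) = -37/705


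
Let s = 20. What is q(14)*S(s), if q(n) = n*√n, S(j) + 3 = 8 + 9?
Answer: 196*√14 ≈ 733.37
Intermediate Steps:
S(j) = 14 (S(j) = -3 + (8 + 9) = -3 + 17 = 14)
q(n) = n^(3/2)
q(14)*S(s) = 14^(3/2)*14 = (14*√14)*14 = 196*√14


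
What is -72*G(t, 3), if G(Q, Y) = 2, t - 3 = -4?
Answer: -144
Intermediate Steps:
t = -1 (t = 3 - 4 = -1)
-72*G(t, 3) = -72*2 = -1*144 = -144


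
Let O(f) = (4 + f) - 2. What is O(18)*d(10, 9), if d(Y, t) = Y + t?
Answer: 380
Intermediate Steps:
O(f) = 2 + f
O(18)*d(10, 9) = (2 + 18)*(10 + 9) = 20*19 = 380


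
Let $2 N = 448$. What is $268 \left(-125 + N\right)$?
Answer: $26532$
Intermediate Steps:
$N = 224$ ($N = \frac{1}{2} \cdot 448 = 224$)
$268 \left(-125 + N\right) = 268 \left(-125 + 224\right) = 268 \cdot 99 = 26532$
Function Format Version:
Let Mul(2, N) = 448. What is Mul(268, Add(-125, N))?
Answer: 26532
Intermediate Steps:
N = 224 (N = Mul(Rational(1, 2), 448) = 224)
Mul(268, Add(-125, N)) = Mul(268, Add(-125, 224)) = Mul(268, 99) = 26532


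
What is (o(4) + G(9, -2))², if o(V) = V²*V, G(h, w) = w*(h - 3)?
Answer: 2704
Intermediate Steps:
G(h, w) = w*(-3 + h)
o(V) = V³
(o(4) + G(9, -2))² = (4³ - 2*(-3 + 9))² = (64 - 2*6)² = (64 - 12)² = 52² = 2704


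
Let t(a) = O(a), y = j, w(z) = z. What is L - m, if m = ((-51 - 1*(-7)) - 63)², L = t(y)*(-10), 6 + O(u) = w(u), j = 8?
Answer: -11469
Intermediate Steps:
y = 8
O(u) = -6 + u
t(a) = -6 + a
L = -20 (L = (-6 + 8)*(-10) = 2*(-10) = -20)
m = 11449 (m = ((-51 + 7) - 63)² = (-44 - 63)² = (-107)² = 11449)
L - m = -20 - 1*11449 = -20 - 11449 = -11469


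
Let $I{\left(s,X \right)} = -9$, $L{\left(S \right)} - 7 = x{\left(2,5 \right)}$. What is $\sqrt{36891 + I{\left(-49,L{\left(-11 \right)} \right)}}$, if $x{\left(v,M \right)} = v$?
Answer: $3 \sqrt{4098} \approx 192.05$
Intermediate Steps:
$L{\left(S \right)} = 9$ ($L{\left(S \right)} = 7 + 2 = 9$)
$\sqrt{36891 + I{\left(-49,L{\left(-11 \right)} \right)}} = \sqrt{36891 - 9} = \sqrt{36882} = 3 \sqrt{4098}$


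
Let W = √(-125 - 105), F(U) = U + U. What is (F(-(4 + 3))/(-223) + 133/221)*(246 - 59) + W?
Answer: 360283/2899 + I*√230 ≈ 124.28 + 15.166*I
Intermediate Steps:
F(U) = 2*U
W = I*√230 (W = √(-230) = I*√230 ≈ 15.166*I)
(F(-(4 + 3))/(-223) + 133/221)*(246 - 59) + W = ((2*(-(4 + 3)))/(-223) + 133/221)*(246 - 59) + I*√230 = ((2*(-1*7))*(-1/223) + 133*(1/221))*187 + I*√230 = ((2*(-7))*(-1/223) + 133/221)*187 + I*√230 = (-14*(-1/223) + 133/221)*187 + I*√230 = (14/223 + 133/221)*187 + I*√230 = (32753/49283)*187 + I*√230 = 360283/2899 + I*√230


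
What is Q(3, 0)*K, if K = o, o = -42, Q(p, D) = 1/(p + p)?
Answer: -7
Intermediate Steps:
Q(p, D) = 1/(2*p)
K = -42
Q(3, 0)*K = ((1/2)/3)*(-42) = ((1/2)*(1/3))*(-42) = (1/6)*(-42) = -7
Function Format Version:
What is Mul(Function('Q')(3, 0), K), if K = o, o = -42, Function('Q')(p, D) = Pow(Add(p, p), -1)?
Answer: -7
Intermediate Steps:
Function('Q')(p, D) = Mul(Rational(1, 2), Pow(p, -1)) (Function('Q')(p, D) = Pow(Mul(2, p), -1) = Mul(Rational(1, 2), Pow(p, -1)))
K = -42
Mul(Function('Q')(3, 0), K) = Mul(Mul(Rational(1, 2), Pow(3, -1)), -42) = Mul(Mul(Rational(1, 2), Rational(1, 3)), -42) = Mul(Rational(1, 6), -42) = -7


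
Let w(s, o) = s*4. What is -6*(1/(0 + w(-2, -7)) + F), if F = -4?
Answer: 99/4 ≈ 24.750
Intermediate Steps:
w(s, o) = 4*s
-6*(1/(0 + w(-2, -7)) + F) = -6*(1/(0 + 4*(-2)) - 4) = -6*(1/(0 - 8) - 4) = -6*(1/(-8) - 4) = -6*(-1/8 - 4) = -6*(-33/8) = 99/4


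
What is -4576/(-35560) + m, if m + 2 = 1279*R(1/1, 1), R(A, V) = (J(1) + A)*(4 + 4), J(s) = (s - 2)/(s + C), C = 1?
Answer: 22732302/4445 ≈ 5114.1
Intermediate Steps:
J(s) = (-2 + s)/(1 + s) (J(s) = (s - 2)/(s + 1) = (-2 + s)/(1 + s))
R(A, V) = -4 + 8*A (R(A, V) = ((-2 + 1)/(1 + 1) + A)*(4 + 4) = (-1/2 + A)*8 = ((½)*(-1) + A)*8 = (-½ + A)*8 = -4 + 8*A)
m = 5114 (m = -2 + 1279*(-4 + 8/1) = -2 + 1279*(-4 + 8*1) = -2 + 1279*(-4 + 8) = -2 + 1279*4 = -2 + 5116 = 5114)
-4576/(-35560) + m = -4576/(-35560) + 5114 = -4576*(-1/35560) + 5114 = 572/4445 + 5114 = 22732302/4445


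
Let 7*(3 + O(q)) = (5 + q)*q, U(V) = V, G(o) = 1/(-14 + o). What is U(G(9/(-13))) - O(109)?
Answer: -2369446/1337 ≈ -1772.2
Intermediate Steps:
O(q) = -3 + q*(5 + q)/7 (O(q) = -3 + ((5 + q)*q)/7 = -3 + (q*(5 + q))/7 = -3 + q*(5 + q)/7)
U(G(9/(-13))) - O(109) = 1/(-14 + 9/(-13)) - (-3 + (⅐)*109² + (5/7)*109) = 1/(-14 + 9*(-1/13)) - (-3 + (⅐)*11881 + 545/7) = 1/(-14 - 9/13) - (-3 + 11881/7 + 545/7) = 1/(-191/13) - 1*12405/7 = -13/191 - 12405/7 = -2369446/1337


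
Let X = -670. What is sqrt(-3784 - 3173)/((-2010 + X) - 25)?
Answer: -3*I*sqrt(773)/2705 ≈ -0.030835*I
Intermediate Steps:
sqrt(-3784 - 3173)/((-2010 + X) - 25) = sqrt(-3784 - 3173)/((-2010 - 670) - 25) = sqrt(-6957)/(-2680 - 25) = (3*I*sqrt(773))/(-2705) = (3*I*sqrt(773))*(-1/2705) = -3*I*sqrt(773)/2705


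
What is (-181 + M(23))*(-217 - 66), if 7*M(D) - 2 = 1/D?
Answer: 8233602/161 ≈ 51140.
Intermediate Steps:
M(D) = 2/7 + 1/(7*D)
(-181 + M(23))*(-217 - 66) = (-181 + (⅐)*(1 + 2*23)/23)*(-217 - 66) = (-181 + (⅐)*(1/23)*(1 + 46))*(-283) = (-181 + (⅐)*(1/23)*47)*(-283) = (-181 + 47/161)*(-283) = -29094/161*(-283) = 8233602/161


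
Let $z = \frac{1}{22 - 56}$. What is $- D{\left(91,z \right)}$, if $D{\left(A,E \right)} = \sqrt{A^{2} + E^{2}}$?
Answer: $- \frac{\sqrt{9572837}}{34} \approx -91.0$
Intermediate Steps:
$z = - \frac{1}{34}$ ($z = \frac{1}{-34} = - \frac{1}{34} \approx -0.029412$)
$- D{\left(91,z \right)} = - \sqrt{91^{2} + \left(- \frac{1}{34}\right)^{2}} = - \sqrt{8281 + \frac{1}{1156}} = - \sqrt{\frac{9572837}{1156}} = - \frac{\sqrt{9572837}}{34}$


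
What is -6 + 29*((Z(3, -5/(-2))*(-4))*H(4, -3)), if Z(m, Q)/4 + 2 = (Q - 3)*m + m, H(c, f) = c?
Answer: 922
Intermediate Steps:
Z(m, Q) = -8 + 4*m + 4*m*(-3 + Q) (Z(m, Q) = -8 + 4*((Q - 3)*m + m) = -8 + 4*((-3 + Q)*m + m) = -8 + 4*(m*(-3 + Q) + m) = -8 + 4*(m + m*(-3 + Q)) = -8 + (4*m + 4*m*(-3 + Q)) = -8 + 4*m + 4*m*(-3 + Q))
-6 + 29*((Z(3, -5/(-2))*(-4))*H(4, -3)) = -6 + 29*(((-8 - 8*3 + 4*(-5/(-2))*3)*(-4))*4) = -6 + 29*(((-8 - 24 + 4*(-5*(-½))*3)*(-4))*4) = -6 + 29*(((-8 - 24 + 4*(5/2)*3)*(-4))*4) = -6 + 29*(((-8 - 24 + 30)*(-4))*4) = -6 + 29*(-2*(-4)*4) = -6 + 29*(8*4) = -6 + 29*32 = -6 + 928 = 922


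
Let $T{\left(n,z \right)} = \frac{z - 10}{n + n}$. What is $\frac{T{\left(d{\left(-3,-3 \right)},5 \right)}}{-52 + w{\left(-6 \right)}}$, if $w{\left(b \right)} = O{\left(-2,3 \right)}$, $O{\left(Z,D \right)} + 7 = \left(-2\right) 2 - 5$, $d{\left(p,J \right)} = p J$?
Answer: $\frac{5}{1224} \approx 0.004085$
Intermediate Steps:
$d{\left(p,J \right)} = J p$
$O{\left(Z,D \right)} = -16$ ($O{\left(Z,D \right)} = -7 - 9 = -16$)
$w{\left(b \right)} = -16$
$T{\left(n,z \right)} = \frac{-10 + z}{2 n}$
$\frac{T{\left(d{\left(-3,-3 \right)},5 \right)}}{-52 + w{\left(-6 \right)}} = \frac{\frac{1}{2} \frac{1}{\left(-3\right) \left(-3\right)} \left(-10 + 5\right)}{-52 - 16} = \frac{\frac{1}{2} \cdot \frac{1}{9} \left(-5\right)}{-68} = - \frac{\frac{1}{2} \cdot \frac{1}{9} \left(-5\right)}{68} = \left(- \frac{1}{68}\right) \left(- \frac{5}{18}\right) = \frac{5}{1224}$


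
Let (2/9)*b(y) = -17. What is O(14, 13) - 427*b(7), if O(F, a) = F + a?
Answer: 65385/2 ≈ 32693.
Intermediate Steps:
b(y) = -153/2 (b(y) = (9/2)*(-17) = -153/2)
O(14, 13) - 427*b(7) = (14 + 13) - 427*(-153/2) = 27 + 65331/2 = 65385/2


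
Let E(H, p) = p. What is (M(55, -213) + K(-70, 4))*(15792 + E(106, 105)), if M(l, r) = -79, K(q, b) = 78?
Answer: -15897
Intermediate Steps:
(M(55, -213) + K(-70, 4))*(15792 + E(106, 105)) = (-79 + 78)*(15792 + 105) = -1*15897 = -15897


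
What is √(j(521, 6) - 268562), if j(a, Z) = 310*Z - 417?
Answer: I*√267119 ≈ 516.84*I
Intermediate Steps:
j(a, Z) = -417 + 310*Z
√(j(521, 6) - 268562) = √((-417 + 310*6) - 268562) = √((-417 + 1860) - 268562) = √(1443 - 268562) = √(-267119) = I*√267119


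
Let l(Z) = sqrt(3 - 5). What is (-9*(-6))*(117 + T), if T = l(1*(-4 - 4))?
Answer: 6318 + 54*I*sqrt(2) ≈ 6318.0 + 76.368*I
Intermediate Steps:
l(Z) = I*sqrt(2) (l(Z) = sqrt(-2) = I*sqrt(2))
T = I*sqrt(2) ≈ 1.4142*I
(-9*(-6))*(117 + T) = (-9*(-6))*(117 + I*sqrt(2)) = 54*(117 + I*sqrt(2)) = 6318 + 54*I*sqrt(2)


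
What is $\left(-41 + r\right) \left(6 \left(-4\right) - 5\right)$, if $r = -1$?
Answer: $1218$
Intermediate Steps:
$\left(-41 + r\right) \left(6 \left(-4\right) - 5\right) = \left(-41 - 1\right) \left(6 \left(-4\right) - 5\right) = - 42 \left(-24 - 5\right) = \left(-42\right) \left(-29\right) = 1218$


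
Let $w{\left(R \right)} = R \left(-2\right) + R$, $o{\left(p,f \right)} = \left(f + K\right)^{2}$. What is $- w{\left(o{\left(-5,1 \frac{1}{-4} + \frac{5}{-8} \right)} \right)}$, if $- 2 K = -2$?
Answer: $\frac{1}{64} \approx 0.015625$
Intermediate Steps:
$K = 1$ ($K = \left(- \frac{1}{2}\right) \left(-2\right) = 1$)
$o{\left(p,f \right)} = \left(1 + f\right)^{2}$ ($o{\left(p,f \right)} = \left(f + 1\right)^{2} = \left(1 + f\right)^{2}$)
$w{\left(R \right)} = - R$ ($w{\left(R \right)} = - 2 R + R = - R$)
$- w{\left(o{\left(-5,1 \frac{1}{-4} + \frac{5}{-8} \right)} \right)} = - \left(-1\right) \left(1 + \left(1 \frac{1}{-4} + \frac{5}{-8}\right)\right)^{2} = - \left(-1\right) \left(1 + \left(1 \left(- \frac{1}{4}\right) + 5 \left(- \frac{1}{8}\right)\right)\right)^{2} = - \left(-1\right) \left(1 - \frac{7}{8}\right)^{2} = - \frac{-1}{64} = \left(-1\right) \left(- \frac{1}{64}\right) = \frac{1}{64}$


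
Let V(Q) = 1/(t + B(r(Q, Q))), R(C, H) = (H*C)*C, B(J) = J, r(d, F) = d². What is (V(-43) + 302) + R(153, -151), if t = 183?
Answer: -7182016623/2032 ≈ -3.5345e+6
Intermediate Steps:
R(C, H) = H*C² (R(C, H) = (C*H)*C = H*C²)
V(Q) = 1/(183 + Q²)
(V(-43) + 302) + R(153, -151) = (1/(183 + (-43)²) + 302) - 151*153² = (1/(183 + 1849) + 302) - 151*23409 = (1/2032 + 302) - 3534759 = 613665/2032 - 3534759 = -7182016623/2032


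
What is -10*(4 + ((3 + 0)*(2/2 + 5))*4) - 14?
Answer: -774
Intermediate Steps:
-10*(4 + ((3 + 0)*(2/2 + 5))*4) - 14 = -10*(4 + (3*(2*(½) + 5))*4) - 14 = -10*(4 + (3*(1 + 5))*4) - 14 = -10*(4 + (3*6)*4) - 14 = -10*(4 + 18*4) - 14 = -10*(4 + 72) - 14 = -10*76 - 14 = -760 - 14 = -774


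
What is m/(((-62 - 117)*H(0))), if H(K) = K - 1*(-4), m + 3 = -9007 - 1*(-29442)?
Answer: -5108/179 ≈ -28.536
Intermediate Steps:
m = 20432 (m = -3 + (-9007 - 1*(-29442)) = -3 + (-9007 + 29442) = -3 + 20435 = 20432)
H(K) = 4 + K (H(K) = K + 4 = 4 + K)
m/(((-62 - 117)*H(0))) = 20432/(((-62 - 117)*(4 + 0))) = 20432/((-179*4)) = 20432/(-716) = 20432*(-1/716) = -5108/179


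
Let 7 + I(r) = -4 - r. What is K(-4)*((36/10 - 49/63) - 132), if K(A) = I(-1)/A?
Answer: -5813/18 ≈ -322.94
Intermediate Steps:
I(r) = -11 - r (I(r) = -7 + (-4 - r) = -11 - r)
K(A) = -10/A (K(A) = (-11 - 1*(-1))/A = (-11 + 1)/A = -10/A)
K(-4)*((36/10 - 49/63) - 132) = (-10/(-4))*((36/10 - 49/63) - 132) = (-10*(-¼))*((36*(⅒) - 49*1/63) - 132) = 5*((18/5 - 7/9) - 132)/2 = 5*(127/45 - 132)/2 = (5/2)*(-5813/45) = -5813/18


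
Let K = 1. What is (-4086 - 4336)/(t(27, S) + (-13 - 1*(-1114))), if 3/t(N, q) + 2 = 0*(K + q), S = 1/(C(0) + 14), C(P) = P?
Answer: -16844/2199 ≈ -7.6598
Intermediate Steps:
S = 1/14 (S = 1/(0 + 14) = 1/14 ≈ 0.071429)
t(N, q) = -3/2 (t(N, q) = 3/(-2 + 0*(1 + q)) = 3/(-2 + 0) = 3/(-2) = 3*(-½) = -3/2)
(-4086 - 4336)/(t(27, S) + (-13 - 1*(-1114))) = (-4086 - 4336)/(-3/2 + (-13 - 1*(-1114))) = -8422/(-3/2 + (-13 + 1114)) = -8422/(-3/2 + 1101) = -8422/2199/2 = -8422*2/2199 = -16844/2199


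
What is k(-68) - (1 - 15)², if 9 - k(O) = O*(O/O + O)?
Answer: -4743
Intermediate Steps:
k(O) = 9 - O*(1 + O) (k(O) = 9 - O*(O/O + O) = 9 - O*(1 + O))
k(-68) - (1 - 15)² = (9 - 1*(-68) - 1*(-68)²) - (1 - 15)² = (9 + 68 - 1*4624) - 1*(-14)² = (9 + 68 - 4624) - 1*196 = -4547 - 196 = -4743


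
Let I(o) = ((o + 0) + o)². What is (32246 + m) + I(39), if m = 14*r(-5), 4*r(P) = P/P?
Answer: 76667/2 ≈ 38334.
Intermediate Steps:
r(P) = ¼ (r(P) = (P/P)/4 = (¼)*1 = ¼)
I(o) = 4*o² (I(o) = (o + o)² = (2*o)² = 4*o²)
m = 7/2 (m = 14*(¼) = 7/2 ≈ 3.5000)
(32246 + m) + I(39) = (32246 + 7/2) + 4*39² = 64499/2 + 4*1521 = 64499/2 + 6084 = 76667/2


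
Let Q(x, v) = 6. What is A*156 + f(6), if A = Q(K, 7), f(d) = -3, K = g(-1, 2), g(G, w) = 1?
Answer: 933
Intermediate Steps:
K = 1
A = 6
A*156 + f(6) = 6*156 - 3 = 936 - 3 = 933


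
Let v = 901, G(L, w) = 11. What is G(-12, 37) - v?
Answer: -890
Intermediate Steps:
G(-12, 37) - v = 11 - 1*901 = 11 - 901 = -890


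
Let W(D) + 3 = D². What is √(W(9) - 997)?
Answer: I*√919 ≈ 30.315*I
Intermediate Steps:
W(D) = -3 + D²
√(W(9) - 997) = √((-3 + 9²) - 997) = √((-3 + 81) - 997) = √(78 - 997) = √(-919) = I*√919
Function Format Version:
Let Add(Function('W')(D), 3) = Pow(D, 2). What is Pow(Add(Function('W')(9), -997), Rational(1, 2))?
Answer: Mul(I, Pow(919, Rational(1, 2))) ≈ Mul(30.315, I)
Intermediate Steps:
Function('W')(D) = Add(-3, Pow(D, 2))
Pow(Add(Function('W')(9), -997), Rational(1, 2)) = Pow(Add(Add(-3, Pow(9, 2)), -997), Rational(1, 2)) = Pow(Add(Add(-3, 81), -997), Rational(1, 2)) = Pow(Add(78, -997), Rational(1, 2)) = Pow(-919, Rational(1, 2)) = Mul(I, Pow(919, Rational(1, 2)))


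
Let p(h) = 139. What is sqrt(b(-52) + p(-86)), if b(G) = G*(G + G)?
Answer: 43*sqrt(3) ≈ 74.478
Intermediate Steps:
b(G) = 2*G**2 (b(G) = G*(2*G) = 2*G**2)
sqrt(b(-52) + p(-86)) = sqrt(2*(-52)**2 + 139) = sqrt(2*2704 + 139) = sqrt(5408 + 139) = sqrt(5547) = 43*sqrt(3)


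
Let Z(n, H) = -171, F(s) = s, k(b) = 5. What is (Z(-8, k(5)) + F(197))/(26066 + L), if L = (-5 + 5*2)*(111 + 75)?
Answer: 13/13498 ≈ 0.00096311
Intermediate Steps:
L = 930 (L = (-5 + 10)*186 = 5*186 = 930)
(Z(-8, k(5)) + F(197))/(26066 + L) = (-171 + 197)/(26066 + 930) = 26/26996 = 26*(1/26996) = 13/13498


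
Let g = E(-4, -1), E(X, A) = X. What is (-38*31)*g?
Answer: 4712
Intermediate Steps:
g = -4
(-38*31)*g = -38*31*(-4) = -1178*(-4) = 4712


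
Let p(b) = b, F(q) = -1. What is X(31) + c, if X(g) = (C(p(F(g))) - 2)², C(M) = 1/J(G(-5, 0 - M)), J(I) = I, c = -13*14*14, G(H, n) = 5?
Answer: -63619/25 ≈ -2544.8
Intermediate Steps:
c = -2548 (c = -182*14 = -2548)
C(M) = ⅕ (C(M) = 1/5 = ⅕)
X(g) = 81/25 (X(g) = (⅕ - 2)² = (-9/5)² = 81/25)
X(31) + c = 81/25 - 2548 = -63619/25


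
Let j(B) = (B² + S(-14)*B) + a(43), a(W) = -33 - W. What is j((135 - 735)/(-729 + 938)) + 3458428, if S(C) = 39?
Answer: 151059743112/43681 ≈ 3.4582e+6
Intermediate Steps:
j(B) = -76 + B² + 39*B (j(B) = (B² + 39*B) + (-33 - 1*43) = (B² + 39*B) + (-33 - 43) = (B² + 39*B) - 76 = -76 + B² + 39*B)
j((135 - 735)/(-729 + 938)) + 3458428 = (-76 + ((135 - 735)/(-729 + 938))² + 39*((135 - 735)/(-729 + 938))) + 3458428 = (-76 + (-600/209)² + 39*(-600/209)) + 3458428 = (-76 + 360000/43681 - 23400/209) + 3458428 = -7850356/43681 + 3458428 = 151059743112/43681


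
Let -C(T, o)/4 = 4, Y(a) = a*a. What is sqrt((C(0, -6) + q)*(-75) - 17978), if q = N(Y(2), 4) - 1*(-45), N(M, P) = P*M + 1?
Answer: 2*I*sqrt(5357) ≈ 146.38*I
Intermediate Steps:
Y(a) = a**2
N(M, P) = 1 + M*P (N(M, P) = M*P + 1 = 1 + M*P)
C(T, o) = -16 (C(T, o) = -4*4 = -16)
q = 62 (q = (1 + 2**2*4) - 1*(-45) = (1 + 4*4) + 45 = (1 + 16) + 45 = 17 + 45 = 62)
sqrt((C(0, -6) + q)*(-75) - 17978) = sqrt((-16 + 62)*(-75) - 17978) = sqrt(46*(-75) - 17978) = sqrt(-3450 - 17978) = sqrt(-21428) = 2*I*sqrt(5357)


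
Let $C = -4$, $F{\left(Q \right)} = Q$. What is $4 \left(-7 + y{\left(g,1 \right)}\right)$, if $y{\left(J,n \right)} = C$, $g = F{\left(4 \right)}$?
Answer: $-44$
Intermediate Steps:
$g = 4$
$y{\left(J,n \right)} = -4$
$4 \left(-7 + y{\left(g,1 \right)}\right) = 4 \left(-7 - 4\right) = 4 \left(-11\right) = -44$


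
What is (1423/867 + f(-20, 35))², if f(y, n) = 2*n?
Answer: 3858024769/751689 ≈ 5132.5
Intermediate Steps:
(1423/867 + f(-20, 35))² = (1423/867 + 2*35)² = (1423*(1/867) + 70)² = (1423/867 + 70)² = (62113/867)² = 3858024769/751689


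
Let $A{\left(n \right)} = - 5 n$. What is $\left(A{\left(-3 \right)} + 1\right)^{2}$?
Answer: $256$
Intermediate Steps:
$\left(A{\left(-3 \right)} + 1\right)^{2} = \left(\left(-5\right) \left(-3\right) + 1\right)^{2} = \left(15 + 1\right)^{2} = 16^{2} = 256$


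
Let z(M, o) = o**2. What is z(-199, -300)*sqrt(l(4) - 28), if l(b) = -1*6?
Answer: 90000*I*sqrt(34) ≈ 5.2479e+5*I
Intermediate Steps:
l(b) = -6
z(-199, -300)*sqrt(l(4) - 28) = (-300)**2*sqrt(-6 - 28) = 90000*sqrt(-34) = 90000*(I*sqrt(34)) = 90000*I*sqrt(34)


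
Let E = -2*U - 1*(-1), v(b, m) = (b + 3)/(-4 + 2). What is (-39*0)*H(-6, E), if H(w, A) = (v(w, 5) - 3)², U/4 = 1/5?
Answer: 0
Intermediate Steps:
U = ⅘ (U = 4/5 = 4*(⅕) = ⅘ ≈ 0.80000)
v(b, m) = -3/2 - b/2 (v(b, m) = (3 + b)/(-2) = (3 + b)*(-½) = -3/2 - b/2)
E = -⅗ (E = -2*⅘ - 1*(-1) = -8/5 + 1 = -⅗ ≈ -0.60000)
H(w, A) = (-9/2 - w/2)² (H(w, A) = ((-3/2 - w/2) - 3)² = (-9/2 - w/2)²)
(-39*0)*H(-6, E) = (-39*0)*((9 - 6)²/4) = 0*((¼)*3²) = 0*((¼)*9) = 0*(9/4) = 0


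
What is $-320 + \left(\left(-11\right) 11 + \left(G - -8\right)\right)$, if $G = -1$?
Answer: $-434$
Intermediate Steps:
$-320 + \left(\left(-11\right) 11 + \left(G - -8\right)\right) = -320 - 114 = -434$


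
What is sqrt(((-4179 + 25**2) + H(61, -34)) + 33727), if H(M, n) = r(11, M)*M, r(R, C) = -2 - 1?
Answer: sqrt(29990) ≈ 173.18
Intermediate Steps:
r(R, C) = -3
H(M, n) = -3*M
sqrt(((-4179 + 25**2) + H(61, -34)) + 33727) = sqrt(((-4179 + 25**2) - 3*61) + 33727) = sqrt(((-4179 + 625) - 183) + 33727) = sqrt((-3554 - 183) + 33727) = sqrt(-3737 + 33727) = sqrt(29990)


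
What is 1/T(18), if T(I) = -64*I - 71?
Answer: -1/1223 ≈ -0.00081766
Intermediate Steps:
T(I) = -71 - 64*I
1/T(18) = 1/(-71 - 64*18) = 1/(-71 - 1152) = 1/(-1223) = -1/1223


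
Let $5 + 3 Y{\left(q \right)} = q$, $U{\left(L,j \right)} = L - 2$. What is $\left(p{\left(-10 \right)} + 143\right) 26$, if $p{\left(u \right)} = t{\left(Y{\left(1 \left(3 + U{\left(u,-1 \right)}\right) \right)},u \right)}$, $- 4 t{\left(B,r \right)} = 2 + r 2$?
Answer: $3835$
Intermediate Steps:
$U{\left(L,j \right)} = -2 + L$ ($U{\left(L,j \right)} = L - 2 = -2 + L$)
$Y{\left(q \right)} = - \frac{5}{3} + \frac{q}{3}$
$t{\left(B,r \right)} = - \frac{1}{2} - \frac{r}{2}$ ($t{\left(B,r \right)} = - \frac{2 + r 2}{4} = - \frac{2 + 2 r}{4} = - \frac{1}{2} - \frac{r}{2}$)
$p{\left(u \right)} = - \frac{1}{2} - \frac{u}{2}$
$\left(p{\left(-10 \right)} + 143\right) 26 = \left(\left(- \frac{1}{2} - -5\right) + 143\right) 26 = \left(\left(- \frac{1}{2} + 5\right) + 143\right) 26 = \left(\frac{9}{2} + 143\right) 26 = \frac{295}{2} \cdot 26 = 3835$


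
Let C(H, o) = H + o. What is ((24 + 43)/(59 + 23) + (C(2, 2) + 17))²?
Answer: 3200521/6724 ≈ 475.98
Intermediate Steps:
((24 + 43)/(59 + 23) + (C(2, 2) + 17))² = ((24 + 43)/(59 + 23) + ((2 + 2) + 17))² = (67/82 + (4 + 17))² = (67*(1/82) + 21)² = (67/82 + 21)² = (1789/82)² = 3200521/6724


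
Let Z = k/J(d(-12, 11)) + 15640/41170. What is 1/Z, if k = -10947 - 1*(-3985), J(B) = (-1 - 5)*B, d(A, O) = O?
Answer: 5907/625343 ≈ 0.0094460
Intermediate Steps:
J(B) = -6*B
k = -6962 (k = -10947 + 3985 = -6962)
Z = 625343/5907 (Z = -6962/((-6*11)) + 15640/41170 = -6962/(-66) + 15640*(1/41170) = -6962*(-1/66) + 68/179 = 3481/33 + 68/179 = 625343/5907 ≈ 105.86)
1/Z = 1/(625343/5907) = 5907/625343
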